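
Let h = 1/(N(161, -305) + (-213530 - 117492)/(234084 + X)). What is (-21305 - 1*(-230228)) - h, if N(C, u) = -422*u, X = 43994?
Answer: 3738790776370178/17895544179 ≈ 2.0892e+5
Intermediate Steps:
h = 139039/17895544179 (h = 1/(-422*(-305) + (-213530 - 117492)/(234084 + 43994)) = 1/(128710 - 331022/278078) = 1/(128710 - 331022*1/278078) = 1/(128710 - 165511/139039) = 1/(17895544179/139039) = 139039/17895544179 ≈ 7.7695e-6)
(-21305 - 1*(-230228)) - h = (-21305 - 1*(-230228)) - 1*139039/17895544179 = (-21305 + 230228) - 139039/17895544179 = 208923 - 139039/17895544179 = 3738790776370178/17895544179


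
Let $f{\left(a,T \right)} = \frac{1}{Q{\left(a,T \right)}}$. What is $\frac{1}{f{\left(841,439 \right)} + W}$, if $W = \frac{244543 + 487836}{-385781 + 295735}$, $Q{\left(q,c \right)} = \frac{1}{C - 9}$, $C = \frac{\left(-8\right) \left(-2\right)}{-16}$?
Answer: $- \frac{90046}{1632839} \approx -0.055147$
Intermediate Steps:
$C = -1$ ($C = 16 \left(- \frac{1}{16}\right) = -1$)
$Q{\left(q,c \right)} = - \frac{1}{10}$ ($Q{\left(q,c \right)} = \frac{1}{-1 - 9} = \frac{1}{-10} = - \frac{1}{10}$)
$W = - \frac{732379}{90046}$ ($W = \frac{732379}{-90046} = 732379 \left(- \frac{1}{90046}\right) = - \frac{732379}{90046} \approx -8.1334$)
$f{\left(a,T \right)} = -10$ ($f{\left(a,T \right)} = \frac{1}{- \frac{1}{10}} = -10$)
$\frac{1}{f{\left(841,439 \right)} + W} = \frac{1}{-10 - \frac{732379}{90046}} = \frac{1}{- \frac{1632839}{90046}} = - \frac{90046}{1632839}$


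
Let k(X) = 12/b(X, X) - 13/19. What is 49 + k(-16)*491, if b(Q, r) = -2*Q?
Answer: -15629/152 ≈ -102.82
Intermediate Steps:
k(X) = -13/19 - 6/X (k(X) = 12/((-2*X)) - 13/19 = 12*(-1/(2*X)) - 13*1/19 = -6/X - 13/19 = -13/19 - 6/X)
49 + k(-16)*491 = 49 + (-13/19 - 6/(-16))*491 = 49 + (-13/19 - 6*(-1/16))*491 = 49 + (-13/19 + 3/8)*491 = 49 - 47/152*491 = 49 - 23077/152 = -15629/152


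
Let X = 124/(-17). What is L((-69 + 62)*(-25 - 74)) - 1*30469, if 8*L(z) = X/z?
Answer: -717910609/23562 ≈ -30469.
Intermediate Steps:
X = -124/17 (X = 124*(-1/17) = -124/17 ≈ -7.2941)
L(z) = -31/(34*z) (L(z) = (-124/(17*z))/8 = -31/(34*z))
L((-69 + 62)*(-25 - 74)) - 1*30469 = -31*1/((-69 + 62)*(-25 - 74))/34 - 1*30469 = -31/(34*((-7*(-99)))) - 30469 = -31/34/693 - 30469 = -31/34*1/693 - 30469 = -31/23562 - 30469 = -717910609/23562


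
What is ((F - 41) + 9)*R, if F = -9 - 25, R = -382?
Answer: 25212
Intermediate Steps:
F = -34
((F - 41) + 9)*R = ((-34 - 41) + 9)*(-382) = (-75 + 9)*(-382) = -66*(-382) = 25212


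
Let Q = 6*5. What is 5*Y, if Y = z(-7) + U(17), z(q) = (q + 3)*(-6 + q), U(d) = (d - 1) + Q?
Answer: 490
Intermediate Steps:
Q = 30
U(d) = 29 + d (U(d) = (d - 1) + 30 = (-1 + d) + 30 = 29 + d)
z(q) = (-6 + q)*(3 + q) (z(q) = (3 + q)*(-6 + q) = (-6 + q)*(3 + q))
Y = 98 (Y = (-18 + (-7)**2 - 3*(-7)) + (29 + 17) = (-18 + 49 + 21) + 46 = 52 + 46 = 98)
5*Y = 5*98 = 490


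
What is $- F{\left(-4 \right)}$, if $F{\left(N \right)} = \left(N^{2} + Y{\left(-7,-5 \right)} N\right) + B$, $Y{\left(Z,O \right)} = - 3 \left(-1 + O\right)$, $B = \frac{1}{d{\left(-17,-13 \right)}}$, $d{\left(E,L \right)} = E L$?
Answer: $\frac{12375}{221} \approx 55.995$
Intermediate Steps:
$B = \frac{1}{221}$ ($B = \frac{1}{\left(-17\right) \left(-13\right)} = \frac{1}{221} \approx 0.0045249$)
$Y{\left(Z,O \right)} = 3 - 3 O$
$F{\left(N \right)} = \frac{1}{221} + N^{2} + 18 N$ ($F{\left(N \right)} = \left(N^{2} + \left(3 - -15\right) N\right) + \frac{1}{221} = \left(N^{2} + \left(3 + 15\right) N\right) + \frac{1}{221} = \left(N^{2} + 18 N\right) + \frac{1}{221} = \frac{1}{221} + N^{2} + 18 N$)
$- F{\left(-4 \right)} = - (\frac{1}{221} + \left(-4\right)^{2} + 18 \left(-4\right)) = - (\frac{1}{221} + 16 - 72) = \left(-1\right) \left(- \frac{12375}{221}\right) = \frac{12375}{221}$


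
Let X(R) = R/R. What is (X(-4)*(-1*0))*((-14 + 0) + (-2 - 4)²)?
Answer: 0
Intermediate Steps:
X(R) = 1
(X(-4)*(-1*0))*((-14 + 0) + (-2 - 4)²) = (1*(-1*0))*((-14 + 0) + (-2 - 4)²) = (1*0)*(-14 + (-6)²) = 0*(-14 + 36) = 0*22 = 0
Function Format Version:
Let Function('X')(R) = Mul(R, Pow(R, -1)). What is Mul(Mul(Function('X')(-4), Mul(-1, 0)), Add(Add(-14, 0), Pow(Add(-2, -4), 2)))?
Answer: 0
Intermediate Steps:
Function('X')(R) = 1
Mul(Mul(Function('X')(-4), Mul(-1, 0)), Add(Add(-14, 0), Pow(Add(-2, -4), 2))) = Mul(Mul(1, Mul(-1, 0)), Add(Add(-14, 0), Pow(Add(-2, -4), 2))) = Mul(Mul(1, 0), Add(-14, Pow(-6, 2))) = Mul(0, Add(-14, 36)) = Mul(0, 22) = 0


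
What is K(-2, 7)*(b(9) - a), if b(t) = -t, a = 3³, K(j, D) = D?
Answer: -252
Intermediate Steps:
a = 27
K(-2, 7)*(b(9) - a) = 7*(-1*9 - 1*27) = 7*(-9 - 27) = 7*(-36) = -252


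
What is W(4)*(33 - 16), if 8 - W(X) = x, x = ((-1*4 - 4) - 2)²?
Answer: -1564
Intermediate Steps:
x = 100 (x = ((-4 - 4) - 2)² = (-8 - 2)² = (-10)² = 100)
W(X) = -92 (W(X) = 8 - 1*100 = 8 - 100 = -92)
W(4)*(33 - 16) = -92*(33 - 16) = -92*17 = -1564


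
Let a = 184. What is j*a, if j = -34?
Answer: -6256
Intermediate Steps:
j*a = -34*184 = -6256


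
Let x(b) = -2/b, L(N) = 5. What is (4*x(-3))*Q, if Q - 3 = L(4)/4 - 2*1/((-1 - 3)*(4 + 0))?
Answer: 35/3 ≈ 11.667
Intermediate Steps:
Q = 35/8 (Q = 3 + (5/4 - 2*1/((-1 - 3)*(4 + 0))) = 3 + (5*(¼) - 2/(4*(-4))) = 3 + (5/4 - 2/(-16)) = 3 + (5/4 - 2*(-1/16)) = 3 + (5/4 + ⅛) = 3 + 11/8 = 35/8 ≈ 4.3750)
(4*x(-3))*Q = (4*(-2/(-3)))*(35/8) = (4*(-2*(-⅓)))*(35/8) = (4*(⅔))*(35/8) = (8/3)*(35/8) = 35/3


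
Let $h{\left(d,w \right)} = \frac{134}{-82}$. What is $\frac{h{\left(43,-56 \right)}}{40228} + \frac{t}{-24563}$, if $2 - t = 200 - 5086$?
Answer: $- \frac{8063658745}{40512934924} \approx -0.19904$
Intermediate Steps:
$h{\left(d,w \right)} = - \frac{67}{41}$ ($h{\left(d,w \right)} = 134 \left(- \frac{1}{82}\right) = - \frac{67}{41}$)
$t = 4888$ ($t = 2 - \left(200 - 5086\right) = 2 - -4886 = 2 + 4886 = 4888$)
$\frac{h{\left(43,-56 \right)}}{40228} + \frac{t}{-24563} = - \frac{67}{41 \cdot 40228} + \frac{4888}{-24563} = \left(- \frac{67}{41}\right) \frac{1}{40228} + 4888 \left(- \frac{1}{24563}\right) = - \frac{67}{1649348} - \frac{4888}{24563} = - \frac{8063658745}{40512934924}$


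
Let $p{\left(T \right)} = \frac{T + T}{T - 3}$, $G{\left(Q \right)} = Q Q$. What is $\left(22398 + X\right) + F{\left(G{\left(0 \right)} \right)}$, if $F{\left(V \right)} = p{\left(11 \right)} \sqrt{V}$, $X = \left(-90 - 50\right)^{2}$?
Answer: $41998$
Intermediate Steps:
$G{\left(Q \right)} = Q^{2}$
$p{\left(T \right)} = \frac{2 T}{-3 + T}$
$X = 19600$ ($X = \left(-140\right)^{2} = 19600$)
$F{\left(V \right)} = \frac{11 \sqrt{V}}{4}$ ($F{\left(V \right)} = 2 \cdot 11 \frac{1}{-3 + 11} \sqrt{V} = 2 \cdot 11 \cdot \frac{1}{8} \sqrt{V} = \frac{11 \sqrt{V}}{4}$)
$\left(22398 + X\right) + F{\left(G{\left(0 \right)} \right)} = \left(22398 + 19600\right) + \frac{11 \sqrt{0^{2}}}{4} = 41998 + \frac{11 \sqrt{0}}{4} = 41998 + \frac{11}{4} \cdot 0 = 41998 + 0 = 41998$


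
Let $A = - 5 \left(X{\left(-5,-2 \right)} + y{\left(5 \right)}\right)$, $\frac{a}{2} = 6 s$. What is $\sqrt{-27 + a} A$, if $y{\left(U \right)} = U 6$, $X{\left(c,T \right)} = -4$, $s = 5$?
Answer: $- 130 \sqrt{33} \approx -746.79$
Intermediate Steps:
$a = 60$ ($a = 2 \cdot 6 \cdot 5 = 2 \cdot 30 = 60$)
$y{\left(U \right)} = 6 U$
$A = -130$ ($A = - 5 \left(-4 + 6 \cdot 5\right) = - 5 \left(-4 + 30\right) = \left(-5\right) 26 = -130$)
$\sqrt{-27 + a} A = \sqrt{-27 + 60} \left(-130\right) = \sqrt{33} \left(-130\right) = - 130 \sqrt{33}$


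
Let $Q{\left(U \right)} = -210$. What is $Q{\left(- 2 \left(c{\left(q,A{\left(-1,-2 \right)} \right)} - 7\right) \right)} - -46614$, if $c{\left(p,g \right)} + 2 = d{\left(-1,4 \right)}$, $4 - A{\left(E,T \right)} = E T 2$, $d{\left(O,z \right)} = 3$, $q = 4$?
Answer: $46404$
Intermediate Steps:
$A{\left(E,T \right)} = 4 - 2 E T$ ($A{\left(E,T \right)} = 4 - E T 2 = 4 - 2 E T$)
$c{\left(p,g \right)} = 1$ ($c{\left(p,g \right)} = -2 + 3 = 1$)
$Q{\left(- 2 \left(c{\left(q,A{\left(-1,-2 \right)} \right)} - 7\right) \right)} - -46614 = -210 - -46614 = -210 + 46614 = 46404$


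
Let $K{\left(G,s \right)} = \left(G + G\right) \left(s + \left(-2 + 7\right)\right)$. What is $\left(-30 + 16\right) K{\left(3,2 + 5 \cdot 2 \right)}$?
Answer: $-1428$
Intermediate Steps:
$K{\left(G,s \right)} = 2 G \left(5 + s\right)$ ($K{\left(G,s \right)} = 2 G \left(s + 5\right) = 2 G \left(5 + s\right)$)
$\left(-30 + 16\right) K{\left(3,2 + 5 \cdot 2 \right)} = \left(-30 + 16\right) 2 \cdot 3 \left(5 + \left(2 + 5 \cdot 2\right)\right) = - 14 \cdot 2 \cdot 3 \left(5 + \left(2 + 10\right)\right) = - 14 \cdot 2 \cdot 3 \left(5 + 12\right) = - 14 \cdot 2 \cdot 3 \cdot 17 = \left(-14\right) 102 = -1428$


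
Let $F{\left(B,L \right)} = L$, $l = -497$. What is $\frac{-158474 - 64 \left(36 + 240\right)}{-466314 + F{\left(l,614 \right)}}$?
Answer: $\frac{88069}{232850} \approx 0.37822$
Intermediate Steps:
$\frac{-158474 - 64 \left(36 + 240\right)}{-466314 + F{\left(l,614 \right)}} = \frac{-158474 - 64 \left(36 + 240\right)}{-466314 + 614} = \frac{-158474 - 17664}{-465700} = \left(-158474 - 17664\right) \left(- \frac{1}{465700}\right) = \left(-176138\right) \left(- \frac{1}{465700}\right) = \frac{88069}{232850}$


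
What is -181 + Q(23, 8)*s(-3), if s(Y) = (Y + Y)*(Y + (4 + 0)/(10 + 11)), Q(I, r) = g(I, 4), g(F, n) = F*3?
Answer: 6875/7 ≈ 982.14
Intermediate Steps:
g(F, n) = 3*F
Q(I, r) = 3*I
s(Y) = 2*Y*(4/21 + Y) (s(Y) = (2*Y)*(Y + 4/21) = (2*Y)*(4/21 + Y) = 2*Y*(4/21 + Y))
-181 + Q(23, 8)*s(-3) = -181 + (3*23)*((2/21)*(-3)*(4 + 21*(-3))) = -181 + 69*((2/21)*(-3)*(4 - 63)) = -181 + 69*((2/21)*(-3)*(-59)) = -181 + 69*(118/7) = -181 + 8142/7 = 6875/7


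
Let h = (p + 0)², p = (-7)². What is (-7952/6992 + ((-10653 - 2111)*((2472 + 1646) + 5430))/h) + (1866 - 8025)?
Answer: -8531561092/149891 ≈ -56918.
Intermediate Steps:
p = 49
h = 2401 (h = (49 + 0)² = 49² = 2401)
(-7952/6992 + ((-10653 - 2111)*((2472 + 1646) + 5430))/h) + (1866 - 8025) = (-7952/6992 + ((-10653 - 2111)*((2472 + 1646) + 5430))/2401) + (1866 - 8025) = (-7952*1/6992 - 12764*(4118 + 5430)*(1/2401)) - 6159 = (-497/437 - 12764*9548*(1/2401)) - 6159 = (-497/437 - 121870672*1/2401) - 6159 = (-497/437 - 17410096/343) - 6159 = -7608382423/149891 - 6159 = -8531561092/149891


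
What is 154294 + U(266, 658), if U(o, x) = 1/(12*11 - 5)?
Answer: 19595339/127 ≈ 1.5429e+5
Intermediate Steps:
U(o, x) = 1/127 (U(o, x) = 1/(132 - 5) = 1/127)
154294 + U(266, 658) = 154294 + 1/127 = 19595339/127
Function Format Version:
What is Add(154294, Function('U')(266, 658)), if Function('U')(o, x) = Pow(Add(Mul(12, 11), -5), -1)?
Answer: Rational(19595339, 127) ≈ 1.5429e+5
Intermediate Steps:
Function('U')(o, x) = Rational(1, 127) (Function('U')(o, x) = Pow(Add(132, -5), -1) = Pow(127, -1) = Rational(1, 127))
Add(154294, Function('U')(266, 658)) = Add(154294, Rational(1, 127)) = Rational(19595339, 127)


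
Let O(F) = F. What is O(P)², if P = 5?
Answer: 25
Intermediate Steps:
O(P)² = 5² = 25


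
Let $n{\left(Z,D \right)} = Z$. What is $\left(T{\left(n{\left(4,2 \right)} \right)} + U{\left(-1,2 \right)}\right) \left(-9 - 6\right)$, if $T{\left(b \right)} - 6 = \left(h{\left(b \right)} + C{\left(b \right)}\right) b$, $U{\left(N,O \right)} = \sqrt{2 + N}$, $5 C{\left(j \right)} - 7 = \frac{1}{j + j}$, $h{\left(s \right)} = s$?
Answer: $- \frac{861}{2} \approx -430.5$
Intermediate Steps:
$C{\left(j \right)} = \frac{7}{5} + \frac{1}{10 j}$ ($C{\left(j \right)} = \frac{7}{5} + \frac{1}{5 \left(j + j\right)} = \frac{7}{5} + \frac{1}{5 \cdot 2 j} = \frac{7}{5} + \frac{\frac{1}{2} \frac{1}{j}}{5} = \frac{7}{5} + \frac{1}{10 j}$)
$T{\left(b \right)} = 6 + b \left(b + \frac{1 + 14 b}{10 b}\right)$ ($T{\left(b \right)} = 6 + \left(b + \frac{1 + 14 b}{10 b}\right) b = 6 + b \left(b + \frac{1 + 14 b}{10 b}\right)$)
$\left(T{\left(n{\left(4,2 \right)} \right)} + U{\left(-1,2 \right)}\right) \left(-9 - 6\right) = \left(\left(\frac{61}{10} + 4^{2} + \frac{7}{5} \cdot 4\right) + \sqrt{2 - 1}\right) \left(-9 - 6\right) = \left(\left(\frac{61}{10} + 16 + \frac{28}{5}\right) + \sqrt{1}\right) \left(-15\right) = \left(\frac{277}{10} + 1\right) \left(-15\right) = \frac{287}{10} \left(-15\right) = - \frac{861}{2}$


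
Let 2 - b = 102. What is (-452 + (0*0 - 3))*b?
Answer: 45500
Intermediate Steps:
b = -100 (b = 2 - 1*102 = 2 - 102 = -100)
(-452 + (0*0 - 3))*b = (-452 + (0*0 - 3))*(-100) = (-452 + (0 - 3))*(-100) = (-452 - 3)*(-100) = -455*(-100) = 45500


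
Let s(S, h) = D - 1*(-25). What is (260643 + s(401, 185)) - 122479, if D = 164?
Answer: 138353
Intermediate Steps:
s(S, h) = 189 (s(S, h) = 164 - 1*(-25) = 164 + 25 = 189)
(260643 + s(401, 185)) - 122479 = (260643 + 189) - 122479 = 260832 - 122479 = 138353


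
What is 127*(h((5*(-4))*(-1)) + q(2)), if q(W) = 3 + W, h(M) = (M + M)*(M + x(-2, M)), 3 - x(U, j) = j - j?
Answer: 117475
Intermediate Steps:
x(U, j) = 3 (x(U, j) = 3 - (j - j) = 3 - 1*0 = 3 + 0 = 3)
h(M) = 2*M*(3 + M) (h(M) = (M + M)*(M + 3) = (2*M)*(3 + M) = 2*M*(3 + M))
127*(h((5*(-4))*(-1)) + q(2)) = 127*(2*((5*(-4))*(-1))*(3 + (5*(-4))*(-1)) + (3 + 2)) = 127*(2*(-20*(-1))*(3 - 20*(-1)) + 5) = 127*(2*20*(3 + 20) + 5) = 127*(2*20*23 + 5) = 127*(920 + 5) = 127*925 = 117475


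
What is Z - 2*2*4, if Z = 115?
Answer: 99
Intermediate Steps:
Z - 2*2*4 = 115 - 2*2*4 = 115 - 4*4 = 115 - 16 = 99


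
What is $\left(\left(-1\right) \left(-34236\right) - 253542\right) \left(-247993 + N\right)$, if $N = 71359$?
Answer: $38736896004$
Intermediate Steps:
$\left(\left(-1\right) \left(-34236\right) - 253542\right) \left(-247993 + N\right) = \left(\left(-1\right) \left(-34236\right) - 253542\right) \left(-247993 + 71359\right) = \left(34236 - 253542\right) \left(-176634\right) = \left(-219306\right) \left(-176634\right) = 38736896004$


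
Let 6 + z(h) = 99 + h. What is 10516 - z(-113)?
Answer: 10536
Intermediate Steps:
z(h) = 93 + h (z(h) = -6 + (99 + h) = 93 + h)
10516 - z(-113) = 10516 - (93 - 113) = 10516 - 1*(-20) = 10516 + 20 = 10536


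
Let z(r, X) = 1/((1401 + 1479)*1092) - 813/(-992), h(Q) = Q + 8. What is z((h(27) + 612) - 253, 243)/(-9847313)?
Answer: -79901671/960051570266880 ≈ -8.3226e-8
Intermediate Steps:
h(Q) = 8 + Q
z(r, X) = 79901671/97493760 (z(r, X) = (1/1092)/2880 - 813*(-1/992) = (1/2880)*(1/1092) + 813/992 = 1/3144960 + 813/992 = 79901671/97493760)
z((h(27) + 612) - 253, 243)/(-9847313) = (79901671/97493760)/(-9847313) = (79901671/97493760)*(-1/9847313) = -79901671/960051570266880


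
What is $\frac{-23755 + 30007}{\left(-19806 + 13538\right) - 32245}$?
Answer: $- \frac{6252}{38513} \approx -0.16233$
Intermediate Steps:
$\frac{-23755 + 30007}{\left(-19806 + 13538\right) - 32245} = \frac{6252}{-6268 - 32245} = \frac{6252}{-38513} = 6252 \left(- \frac{1}{38513}\right) = - \frac{6252}{38513}$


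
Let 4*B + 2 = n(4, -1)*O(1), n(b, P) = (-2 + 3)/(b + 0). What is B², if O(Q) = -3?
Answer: 121/256 ≈ 0.47266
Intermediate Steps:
n(b, P) = 1/b
B = -11/16 (B = -½ + (-3/4)/4 = -½ + ((¼)*(-3))/4 = -½ + (¼)*(-¾) = -½ - 3/16 = -11/16 ≈ -0.68750)
B² = (-11/16)² = 121/256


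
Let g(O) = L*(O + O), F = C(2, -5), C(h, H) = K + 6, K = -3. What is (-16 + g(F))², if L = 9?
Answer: 1444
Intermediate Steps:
C(h, H) = 3 (C(h, H) = -3 + 6 = 3)
F = 3
g(O) = 18*O (g(O) = 9*(O + O) = 9*(2*O) = 18*O)
(-16 + g(F))² = (-16 + 18*3)² = (-16 + 54)² = 38² = 1444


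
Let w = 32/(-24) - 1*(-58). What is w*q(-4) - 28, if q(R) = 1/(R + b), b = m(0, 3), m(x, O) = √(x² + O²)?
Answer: -254/3 ≈ -84.667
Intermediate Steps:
m(x, O) = √(O² + x²)
b = 3 (b = √(3² + 0²) = √(9 + 0) = √9 = 3)
q(R) = 1/(3 + R) (q(R) = 1/(R + 3) = 1/(3 + R))
w = 170/3 (w = 32*(-1/24) + 58 = -4/3 + 58 = 170/3 ≈ 56.667)
w*q(-4) - 28 = 170/(3*(3 - 4)) - 28 = (170/3)/(-1) - 28 = (170/3)*(-1) - 28 = -170/3 - 28 = -254/3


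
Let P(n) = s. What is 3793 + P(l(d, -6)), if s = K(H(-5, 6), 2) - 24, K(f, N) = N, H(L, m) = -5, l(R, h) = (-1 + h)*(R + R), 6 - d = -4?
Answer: 3771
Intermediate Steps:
d = 10 (d = 6 - 1*(-4) = 6 + 4 = 10)
l(R, h) = 2*R*(-1 + h) (l(R, h) = (-1 + h)*(2*R) = 2*R*(-1 + h))
s = -22 (s = 2 - 24 = -22)
P(n) = -22
3793 + P(l(d, -6)) = 3793 - 22 = 3771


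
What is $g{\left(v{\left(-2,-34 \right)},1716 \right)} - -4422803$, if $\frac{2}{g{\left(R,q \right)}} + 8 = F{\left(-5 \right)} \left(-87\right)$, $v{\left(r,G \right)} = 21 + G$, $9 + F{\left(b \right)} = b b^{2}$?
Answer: $\frac{25762827476}{5825} \approx 4.4228 \cdot 10^{6}$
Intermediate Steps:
$F{\left(b \right)} = -9 + b^{3}$ ($F{\left(b \right)} = -9 + b b^{2} = -9 + b^{3}$)
$g{\left(R,q \right)} = \frac{1}{5825}$ ($g{\left(R,q \right)} = \frac{2}{-8 + \left(-9 + \left(-5\right)^{3}\right) \left(-87\right)} = \frac{2}{-8 + \left(-9 - 125\right) \left(-87\right)} = \frac{2}{-8 - -11658} = \frac{2}{-8 + 11658} = \frac{2}{11650} = 2 \cdot \frac{1}{11650} = \frac{1}{5825}$)
$g{\left(v{\left(-2,-34 \right)},1716 \right)} - -4422803 = \frac{1}{5825} - -4422803 = \frac{1}{5825} + 4422803 = \frac{25762827476}{5825}$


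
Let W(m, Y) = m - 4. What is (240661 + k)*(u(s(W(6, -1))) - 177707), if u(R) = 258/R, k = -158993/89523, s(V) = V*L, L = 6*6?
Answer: -22971225636984055/537138 ≈ -4.2766e+10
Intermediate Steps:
W(m, Y) = -4 + m
L = 36
s(V) = 36*V (s(V) = V*36 = 36*V)
k = -158993/89523 (k = -158993*1/89523 = -158993/89523 ≈ -1.7760)
(240661 + k)*(u(s(W(6, -1))) - 177707) = (240661 - 158993/89523)*(258/((36*(-4 + 6))) - 177707) = 21544535710*(258/((36*2)) - 177707)/89523 = 21544535710*(258/72 - 177707)/89523 = 21544535710*(258*(1/72) - 177707)/89523 = 21544535710*(43/12 - 177707)/89523 = (21544535710/89523)*(-2132441/12) = -22971225636984055/537138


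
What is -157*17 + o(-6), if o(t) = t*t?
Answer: -2633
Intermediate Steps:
o(t) = t²
-157*17 + o(-6) = -157*17 + (-6)² = -2669 + 36 = -2633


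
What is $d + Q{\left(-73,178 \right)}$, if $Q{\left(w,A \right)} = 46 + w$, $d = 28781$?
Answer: $28754$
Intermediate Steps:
$d + Q{\left(-73,178 \right)} = 28781 + \left(46 - 73\right) = 28781 - 27 = 28754$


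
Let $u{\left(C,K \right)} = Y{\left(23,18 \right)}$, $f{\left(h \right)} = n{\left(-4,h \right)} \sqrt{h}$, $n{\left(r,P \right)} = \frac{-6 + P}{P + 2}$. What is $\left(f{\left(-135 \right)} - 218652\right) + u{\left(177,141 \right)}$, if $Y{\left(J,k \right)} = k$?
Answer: $-218634 + \frac{423 i \sqrt{15}}{133} \approx -2.1863 \cdot 10^{5} + 12.318 i$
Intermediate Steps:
$n{\left(r,P \right)} = \frac{-6 + P}{2 + P}$
$f{\left(h \right)} = \frac{\sqrt{h} \left(-6 + h\right)}{2 + h}$ ($f{\left(h \right)} = \frac{-6 + h}{2 + h} \sqrt{h} = \frac{\sqrt{h} \left(-6 + h\right)}{2 + h}$)
$u{\left(C,K \right)} = 18$
$\left(f{\left(-135 \right)} - 218652\right) + u{\left(177,141 \right)} = \left(\frac{\sqrt{-135} \left(-6 - 135\right)}{2 - 135} - 218652\right) + 18 = \left(3 i \sqrt{15} \frac{1}{-133} \left(-141\right) - 218652\right) + 18 = \left(3 i \sqrt{15} \left(- \frac{1}{133}\right) \left(-141\right) - 218652\right) + 18 = \left(\frac{423 i \sqrt{15}}{133} - 218652\right) + 18 = \left(-218652 + \frac{423 i \sqrt{15}}{133}\right) + 18 = -218634 + \frac{423 i \sqrt{15}}{133}$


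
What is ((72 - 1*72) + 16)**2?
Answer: 256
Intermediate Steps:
((72 - 1*72) + 16)**2 = ((72 - 72) + 16)**2 = (0 + 16)**2 = 16**2 = 256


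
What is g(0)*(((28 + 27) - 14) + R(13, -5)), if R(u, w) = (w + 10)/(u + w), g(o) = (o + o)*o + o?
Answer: 0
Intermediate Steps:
g(o) = o + 2*o² (g(o) = (2*o)*o + o = 2*o² + o = o + 2*o²)
R(u, w) = (10 + w)/(u + w)
g(0)*(((28 + 27) - 14) + R(13, -5)) = (0*(1 + 2*0))*(((28 + 27) - 14) + (10 - 5)/(13 - 5)) = (0*(1 + 0))*((55 - 14) + 5/8) = (0*1)*(41 + (⅛)*5) = 0*(41 + 5/8) = 0*(333/8) = 0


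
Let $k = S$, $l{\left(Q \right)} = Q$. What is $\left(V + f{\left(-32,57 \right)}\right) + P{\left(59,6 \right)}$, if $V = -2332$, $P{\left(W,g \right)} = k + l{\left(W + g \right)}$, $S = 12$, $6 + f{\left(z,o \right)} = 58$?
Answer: $-2203$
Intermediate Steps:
$f{\left(z,o \right)} = 52$ ($f{\left(z,o \right)} = -6 + 58 = 52$)
$k = 12$
$P{\left(W,g \right)} = 12 + W + g$ ($P{\left(W,g \right)} = 12 + \left(W + g\right) = 12 + W + g$)
$\left(V + f{\left(-32,57 \right)}\right) + P{\left(59,6 \right)} = \left(-2332 + 52\right) + \left(12 + 59 + 6\right) = -2280 + 77 = -2203$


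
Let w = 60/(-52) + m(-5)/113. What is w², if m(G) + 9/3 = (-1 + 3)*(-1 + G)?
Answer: 3572100/2157961 ≈ 1.6553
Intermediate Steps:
m(G) = -5 + 2*G (m(G) = -3 + (-1 + 3)*(-1 + G) = -3 + 2*(-1 + G) = -3 + (-2 + 2*G) = -5 + 2*G)
w = -1890/1469 (w = 60/(-52) + (-5 + 2*(-5))/113 = 60*(-1/52) + (-5 - 10)*(1/113) = -15/13 - 15*1/113 = -15/13 - 15/113 = -1890/1469 ≈ -1.2866)
w² = (-1890/1469)² = 3572100/2157961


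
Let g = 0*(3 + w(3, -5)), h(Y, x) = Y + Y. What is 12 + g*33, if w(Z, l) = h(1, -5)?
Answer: 12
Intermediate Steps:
h(Y, x) = 2*Y
w(Z, l) = 2 (w(Z, l) = 2*1 = 2)
g = 0 (g = 0*(3 + 2) = 0*5 = 0)
12 + g*33 = 12 + 0*33 = 12 + 0 = 12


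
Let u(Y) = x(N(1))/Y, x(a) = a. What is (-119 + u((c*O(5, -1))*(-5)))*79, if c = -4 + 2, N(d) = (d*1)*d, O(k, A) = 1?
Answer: -93931/10 ≈ -9393.1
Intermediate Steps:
N(d) = d² (N(d) = d*d = d²)
c = -2
u(Y) = 1/Y (u(Y) = 1²/Y = 1/Y)
(-119 + u((c*O(5, -1))*(-5)))*79 = (-119 + 1/(-2*1*(-5)))*79 = (-119 + 1/(-2*(-5)))*79 = (-119 + 1/10)*79 = (-119 + ⅒)*79 = -1189/10*79 = -93931/10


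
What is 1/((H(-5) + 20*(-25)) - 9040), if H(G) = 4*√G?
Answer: -477/4550584 - I*√5/22752920 ≈ -0.00010482 - 9.8276e-8*I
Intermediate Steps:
1/((H(-5) + 20*(-25)) - 9040) = 1/((4*√(-5) + 20*(-25)) - 9040) = 1/((4*(I*√5) - 500) - 9040) = 1/((4*I*√5 - 500) - 9040) = 1/((-500 + 4*I*√5) - 9040) = 1/(-9540 + 4*I*√5)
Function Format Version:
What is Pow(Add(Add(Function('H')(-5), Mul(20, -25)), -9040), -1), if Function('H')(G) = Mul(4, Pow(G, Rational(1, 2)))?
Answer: Add(Rational(-477, 4550584), Mul(Rational(-1, 22752920), I, Pow(5, Rational(1, 2)))) ≈ Add(-0.00010482, Mul(-9.8276e-8, I))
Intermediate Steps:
Pow(Add(Add(Function('H')(-5), Mul(20, -25)), -9040), -1) = Pow(Add(Add(Mul(4, Pow(-5, Rational(1, 2))), Mul(20, -25)), -9040), -1) = Pow(Add(Add(Mul(4, Mul(I, Pow(5, Rational(1, 2)))), -500), -9040), -1) = Pow(Add(Add(Mul(4, I, Pow(5, Rational(1, 2))), -500), -9040), -1) = Pow(Add(Add(-500, Mul(4, I, Pow(5, Rational(1, 2)))), -9040), -1) = Pow(Add(-9540, Mul(4, I, Pow(5, Rational(1, 2)))), -1)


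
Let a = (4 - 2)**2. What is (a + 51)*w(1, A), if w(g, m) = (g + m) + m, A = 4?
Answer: 495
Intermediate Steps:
w(g, m) = g + 2*m
a = 4 (a = 2**2 = 4)
(a + 51)*w(1, A) = (4 + 51)*(1 + 2*4) = 55*(1 + 8) = 55*9 = 495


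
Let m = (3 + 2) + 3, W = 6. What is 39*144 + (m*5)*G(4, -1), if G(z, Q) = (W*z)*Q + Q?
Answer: 4616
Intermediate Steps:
G(z, Q) = Q + 6*Q*z (G(z, Q) = (6*z)*Q + Q = 6*Q*z + Q = Q + 6*Q*z)
m = 8 (m = 5 + 3 = 8)
39*144 + (m*5)*G(4, -1) = 39*144 + (8*5)*(-(1 + 6*4)) = 5616 + 40*(-(1 + 24)) = 5616 + 40*(-1*25) = 5616 + 40*(-25) = 5616 - 1000 = 4616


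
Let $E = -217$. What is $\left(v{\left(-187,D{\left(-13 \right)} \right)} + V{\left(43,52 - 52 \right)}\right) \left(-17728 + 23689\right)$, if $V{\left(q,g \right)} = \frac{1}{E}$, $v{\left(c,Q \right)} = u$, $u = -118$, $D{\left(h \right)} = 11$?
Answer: $- \frac{152643327}{217} \approx -7.0343 \cdot 10^{5}$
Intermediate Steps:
$v{\left(c,Q \right)} = -118$
$V{\left(q,g \right)} = - \frac{1}{217}$ ($V{\left(q,g \right)} = \frac{1}{-217} = - \frac{1}{217}$)
$\left(v{\left(-187,D{\left(-13 \right)} \right)} + V{\left(43,52 - 52 \right)}\right) \left(-17728 + 23689\right) = \left(-118 - \frac{1}{217}\right) \left(-17728 + 23689\right) = \left(- \frac{25607}{217}\right) 5961 = - \frac{152643327}{217}$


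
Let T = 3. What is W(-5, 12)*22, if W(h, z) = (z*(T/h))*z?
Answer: -9504/5 ≈ -1900.8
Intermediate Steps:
W(h, z) = 3*z²/h (W(h, z) = (z*(3/h))*z = (3*z/h)*z = 3*z²/h)
W(-5, 12)*22 = (3*12²/(-5))*22 = (3*(-⅕)*144)*22 = -432/5*22 = -9504/5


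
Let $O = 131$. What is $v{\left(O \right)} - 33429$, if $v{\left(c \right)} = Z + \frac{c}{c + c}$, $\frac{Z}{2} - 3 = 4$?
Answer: $- \frac{66829}{2} \approx -33415.0$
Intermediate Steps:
$Z = 14$ ($Z = 6 + 2 \cdot 4 = 6 + 8 = 14$)
$v{\left(c \right)} = \frac{29}{2}$ ($v{\left(c \right)} = 14 + \frac{c}{c + c} = 14 + \frac{c}{2 c} = 14 + \frac{1}{2 c} c = 14 + \frac{1}{2} = \frac{29}{2}$)
$v{\left(O \right)} - 33429 = \frac{29}{2} - 33429 = - \frac{66829}{2}$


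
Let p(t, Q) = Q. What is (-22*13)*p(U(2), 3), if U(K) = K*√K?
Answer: -858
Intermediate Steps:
U(K) = K^(3/2)
(-22*13)*p(U(2), 3) = -22*13*3 = -286*3 = -858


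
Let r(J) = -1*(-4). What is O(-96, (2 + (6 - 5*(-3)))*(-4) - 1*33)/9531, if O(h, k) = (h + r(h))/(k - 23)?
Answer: 23/352647 ≈ 6.5221e-5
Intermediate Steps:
r(J) = 4
O(h, k) = (4 + h)/(-23 + k) (O(h, k) = (h + 4)/(k - 23) = (4 + h)/(-23 + k))
O(-96, (2 + (6 - 5*(-3)))*(-4) - 1*33)/9531 = ((4 - 96)/(-23 + ((2 + (6 - 5*(-3)))*(-4) - 1*33)))/9531 = (-92/(-23 + ((2 + (6 + 15))*(-4) - 33)))*(1/9531) = (-92/(-23 + ((2 + 21)*(-4) - 33)))*(1/9531) = (-92/(-23 + (23*(-4) - 33)))*(1/9531) = (-92/(-23 + (-92 - 33)))*(1/9531) = (-92/(-23 - 125))*(1/9531) = (-92/(-148))*(1/9531) = -1/148*(-92)*(1/9531) = (23/37)*(1/9531) = 23/352647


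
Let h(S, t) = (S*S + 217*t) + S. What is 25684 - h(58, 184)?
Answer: -17666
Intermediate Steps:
h(S, t) = S + S**2 + 217*t (h(S, t) = (S**2 + 217*t) + S = S + S**2 + 217*t)
25684 - h(58, 184) = 25684 - (58 + 58**2 + 217*184) = 25684 - (58 + 3364 + 39928) = 25684 - 1*43350 = 25684 - 43350 = -17666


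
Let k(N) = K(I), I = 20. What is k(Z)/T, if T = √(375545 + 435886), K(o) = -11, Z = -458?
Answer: -11*√90159/270477 ≈ -0.012211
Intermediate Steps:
k(N) = -11
T = 3*√90159 (T = √811431 = 3*√90159 ≈ 900.79)
k(Z)/T = -11*√90159/270477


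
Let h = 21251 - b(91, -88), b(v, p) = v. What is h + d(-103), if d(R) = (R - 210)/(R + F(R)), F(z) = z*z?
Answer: 222306647/10506 ≈ 21160.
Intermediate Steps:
F(z) = z**2
h = 21160 (h = 21251 - 1*91 = 21251 - 91 = 21160)
d(R) = (-210 + R)/(R + R**2) (d(R) = (R - 210)/(R + R**2) = (-210 + R)/(R + R**2))
h + d(-103) = 21160 + (-210 - 103)/((-103)*(1 - 103)) = 21160 - 1/103*(-313)/(-102) = 21160 - 1/103*(-1/102)*(-313) = 21160 - 313/10506 = 222306647/10506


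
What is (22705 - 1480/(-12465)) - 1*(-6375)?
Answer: 72496736/2493 ≈ 29080.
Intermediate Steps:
(22705 - 1480/(-12465)) - 1*(-6375) = (22705 - 1480*(-1)/12465) + 6375 = (22705 - 1*(-296/2493)) + 6375 = (22705 + 296/2493) + 6375 = 56603861/2493 + 6375 = 72496736/2493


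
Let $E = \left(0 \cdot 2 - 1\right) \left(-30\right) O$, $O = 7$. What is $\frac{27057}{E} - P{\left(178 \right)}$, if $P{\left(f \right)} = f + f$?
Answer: $- \frac{15901}{70} \approx -227.16$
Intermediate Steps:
$E = 210$ ($E = \left(0 \cdot 2 - 1\right) \left(-30\right) 7 = \left(0 - 1\right) \left(-30\right) 7 = \left(-1\right) \left(-30\right) 7 = 30 \cdot 7 = 210$)
$P{\left(f \right)} = 2 f$
$\frac{27057}{E} - P{\left(178 \right)} = \frac{27057}{210} - 2 \cdot 178 = 27057 \cdot \frac{1}{210} - 356 = \frac{9019}{70} - 356 = - \frac{15901}{70}$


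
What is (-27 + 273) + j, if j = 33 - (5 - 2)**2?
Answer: 270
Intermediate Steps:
j = 24 (j = 33 - 1*3**2 = 33 - 1*9 = 33 - 9 = 24)
(-27 + 273) + j = (-27 + 273) + 24 = 246 + 24 = 270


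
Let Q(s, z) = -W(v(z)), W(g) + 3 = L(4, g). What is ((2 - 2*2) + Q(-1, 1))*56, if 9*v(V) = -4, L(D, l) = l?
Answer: 728/9 ≈ 80.889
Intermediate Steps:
v(V) = -4/9 (v(V) = (⅑)*(-4) = -4/9)
W(g) = -3 + g
Q(s, z) = 31/9 (Q(s, z) = -(-3 - 4/9) = -1*(-31/9) = 31/9)
((2 - 2*2) + Q(-1, 1))*56 = ((2 - 2*2) + 31/9)*56 = ((2 - 4) + 31/9)*56 = (-2 + 31/9)*56 = (13/9)*56 = 728/9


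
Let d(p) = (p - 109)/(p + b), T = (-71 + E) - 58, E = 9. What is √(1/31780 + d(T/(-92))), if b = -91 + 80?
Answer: 9*√1721848257605/3543470 ≈ 3.3328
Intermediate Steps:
b = -11
T = -120 (T = (-71 + 9) - 58 = -62 - 58 = -120)
d(p) = (-109 + p)/(-11 + p) (d(p) = (p - 109)/(p - 11) = (-109 + p)/(-11 + p))
√(1/31780 + d(T/(-92))) = √(1/31780 + (-109 - 120/(-92))/(-11 - 120/(-92))) = √(1/31780 + (-109 - 120*(-1/92))/(-11 - 120*(-1/92))) = √(1/31780 + (-109 + 30/23)/(-11 + 30/23)) = √(1/31780 - 2477/23/(-223/23)) = √(1/31780 - 23/223*(-2477/23)) = √(1/31780 + 2477/223) = √(78719283/7086940) = 9*√1721848257605/3543470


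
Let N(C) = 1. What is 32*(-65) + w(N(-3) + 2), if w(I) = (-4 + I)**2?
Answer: -2079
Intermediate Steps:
32*(-65) + w(N(-3) + 2) = 32*(-65) + (-4 + (1 + 2))**2 = -2080 + (-4 + 3)**2 = -2080 + (-1)**2 = -2080 + 1 = -2079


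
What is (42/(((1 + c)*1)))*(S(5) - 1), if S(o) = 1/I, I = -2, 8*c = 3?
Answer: -504/11 ≈ -45.818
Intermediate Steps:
c = 3/8 (c = (⅛)*3 = 3/8 ≈ 0.37500)
S(o) = -½ (S(o) = 1/(-2) = -½)
(42/(((1 + c)*1)))*(S(5) - 1) = (42/(((1 + 3/8)*1)))*(-½ - 1) = (42/(((11/8)*1)))*(-3/2) = (42/(11/8))*(-3/2) = (42*(8/11))*(-3/2) = (336/11)*(-3/2) = -504/11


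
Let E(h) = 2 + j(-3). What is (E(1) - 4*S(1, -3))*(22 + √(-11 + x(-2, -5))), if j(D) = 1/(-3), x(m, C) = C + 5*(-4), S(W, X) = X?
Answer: 902/3 + 82*I ≈ 300.67 + 82.0*I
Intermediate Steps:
x(m, C) = -20 + C (x(m, C) = C - 20 = -20 + C)
j(D) = -⅓
E(h) = 5/3 (E(h) = 2 - ⅓ = 5/3)
(E(1) - 4*S(1, -3))*(22 + √(-11 + x(-2, -5))) = (5/3 - 4*(-3))*(22 + √(-11 + (-20 - 5))) = (5/3 + 12)*(22 + √(-11 - 25)) = 41*(22 + √(-36))/3 = 41*(22 + 6*I)/3 = 902/3 + 82*I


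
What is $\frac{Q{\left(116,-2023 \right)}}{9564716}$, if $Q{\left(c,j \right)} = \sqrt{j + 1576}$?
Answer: $\frac{i \sqrt{447}}{9564716} \approx 2.2105 \cdot 10^{-6} i$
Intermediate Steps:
$Q{\left(c,j \right)} = \sqrt{1576 + j}$
$\frac{Q{\left(116,-2023 \right)}}{9564716} = \frac{\sqrt{1576 - 2023}}{9564716} = \sqrt{-447} \cdot \frac{1}{9564716} = i \sqrt{447} \cdot \frac{1}{9564716} = \frac{i \sqrt{447}}{9564716}$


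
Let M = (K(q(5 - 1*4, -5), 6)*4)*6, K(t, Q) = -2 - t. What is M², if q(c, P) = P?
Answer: 5184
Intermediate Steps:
M = 72 (M = ((-2 - 1*(-5))*4)*6 = ((-2 + 5)*4)*6 = (3*4)*6 = 12*6 = 72)
M² = 72² = 5184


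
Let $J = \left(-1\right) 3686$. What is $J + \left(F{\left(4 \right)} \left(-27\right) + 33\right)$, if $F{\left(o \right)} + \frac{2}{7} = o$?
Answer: $- \frac{26273}{7} \approx -3753.3$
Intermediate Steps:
$J = -3686$
$F{\left(o \right)} = - \frac{2}{7} + o$
$J + \left(F{\left(4 \right)} \left(-27\right) + 33\right) = -3686 + \left(\left(- \frac{2}{7} + 4\right) \left(-27\right) + 33\right) = -3686 + \left(\frac{26}{7} \left(-27\right) + 33\right) = -3686 + \left(- \frac{702}{7} + 33\right) = -3686 - \frac{471}{7} = - \frac{26273}{7}$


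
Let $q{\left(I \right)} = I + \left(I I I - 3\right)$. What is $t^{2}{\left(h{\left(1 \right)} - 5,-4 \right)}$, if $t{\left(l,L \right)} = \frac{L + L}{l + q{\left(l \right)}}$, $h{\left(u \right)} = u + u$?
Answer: $\frac{4}{81} \approx 0.049383$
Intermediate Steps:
$h{\left(u \right)} = 2 u$
$q{\left(I \right)} = -3 + I + I^{3}$ ($q{\left(I \right)} = I + \left(I^{2} I - 3\right) = I + \left(I^{3} - 3\right) = I + \left(-3 + I^{3}\right) = -3 + I + I^{3}$)
$t{\left(l,L \right)} = \frac{2 L}{-3 + l^{3} + 2 l}$ ($t{\left(l,L \right)} = \frac{L + L}{l + \left(-3 + l + l^{3}\right)} = \frac{2 L}{-3 + l^{3} + 2 l}$)
$t^{2}{\left(h{\left(1 \right)} - 5,-4 \right)} = \left(2 \left(-4\right) \frac{1}{-3 + \left(2 \cdot 1 - 5\right)^{3} + 2 \left(2 \cdot 1 - 5\right)}\right)^{2} = \left(2 \left(-4\right) \frac{1}{-3 + \left(2 - 5\right)^{3} + 2 \left(2 - 5\right)}\right)^{2} = \left(2 \left(-4\right) \frac{1}{-3 + \left(-3\right)^{3} + 2 \left(-3\right)}\right)^{2} = \left(2 \left(-4\right) \frac{1}{-3 - 27 - 6}\right)^{2} = \left(2 \left(-4\right) \frac{1}{-36}\right)^{2} = \left(2 \left(-4\right) \left(- \frac{1}{36}\right)\right)^{2} = \left(\frac{2}{9}\right)^{2} = \frac{4}{81}$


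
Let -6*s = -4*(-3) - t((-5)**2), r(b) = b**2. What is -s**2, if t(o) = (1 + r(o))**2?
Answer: -38389348624/9 ≈ -4.2655e+9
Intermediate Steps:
t(o) = (1 + o**2)**2
s = 195932/3 (s = -(-4*(-3) - (1 + ((-5)**2)**2)**2)/6 = -(12 - (1 + 25**2)**2)/6 = -(12 - (1 + 625)**2)/6 = -(12 - 1*626**2)/6 = -(12 - 1*391876)/6 = -(12 - 391876)/6 = -1/6*(-391864) = 195932/3 ≈ 65311.)
-s**2 = -(195932/3)**2 = -1*38389348624/9 = -38389348624/9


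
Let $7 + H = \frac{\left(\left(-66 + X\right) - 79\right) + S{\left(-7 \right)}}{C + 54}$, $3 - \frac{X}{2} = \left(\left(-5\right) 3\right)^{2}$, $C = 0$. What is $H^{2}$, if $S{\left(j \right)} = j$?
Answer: $\frac{237169}{729} \approx 325.33$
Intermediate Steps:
$X = -444$ ($X = 6 - 2 \left(\left(-5\right) 3\right)^{2} = 6 - 2 \left(-15\right)^{2} = 6 - 450 = -444$)
$H = - \frac{487}{27}$ ($H = -7 + \frac{\left(\left(-66 - 444\right) - 79\right) - 7}{0 + 54} = -7 + \frac{\left(-510 - 79\right) - 7}{54} = -7 + \left(-589 - 7\right) \frac{1}{54} = -7 - \frac{298}{27} = - \frac{487}{27} \approx -18.037$)
$H^{2} = \left(- \frac{487}{27}\right)^{2} = \frac{237169}{729}$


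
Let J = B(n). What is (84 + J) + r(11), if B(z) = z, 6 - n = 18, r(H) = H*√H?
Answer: 72 + 11*√11 ≈ 108.48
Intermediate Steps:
r(H) = H^(3/2)
n = -12 (n = 6 - 1*18 = 6 - 18 = -12)
J = -12
(84 + J) + r(11) = (84 - 12) + 11^(3/2) = 72 + 11*√11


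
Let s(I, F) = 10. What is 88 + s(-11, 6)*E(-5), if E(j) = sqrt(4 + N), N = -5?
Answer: 88 + 10*I ≈ 88.0 + 10.0*I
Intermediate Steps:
E(j) = I (E(j) = sqrt(4 - 5) = sqrt(-1) = I)
88 + s(-11, 6)*E(-5) = 88 + 10*I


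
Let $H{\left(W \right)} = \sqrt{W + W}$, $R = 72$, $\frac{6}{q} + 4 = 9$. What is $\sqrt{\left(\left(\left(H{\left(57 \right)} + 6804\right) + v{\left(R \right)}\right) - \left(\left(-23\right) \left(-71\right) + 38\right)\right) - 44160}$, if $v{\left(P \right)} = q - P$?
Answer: $\frac{\sqrt{-977445 + 25 \sqrt{114}}}{5} \approx 197.7 i$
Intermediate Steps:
$q = \frac{6}{5}$ ($q = \frac{6}{-4 + 9} = \frac{6}{5} \approx 1.2$)
$H{\left(W \right)} = \sqrt{2} \sqrt{W}$ ($H{\left(W \right)} = \sqrt{2 W} = \sqrt{2} \sqrt{W}$)
$v{\left(P \right)} = \frac{6}{5} - P$
$\sqrt{\left(\left(\left(H{\left(57 \right)} + 6804\right) + v{\left(R \right)}\right) - \left(\left(-23\right) \left(-71\right) + 38\right)\right) - 44160} = \sqrt{\left(\left(\left(\sqrt{2} \sqrt{57} + 6804\right) + \left(\frac{6}{5} - 72\right)\right) - \left(\left(-23\right) \left(-71\right) + 38\right)\right) - 44160} = \sqrt{\left(\left(\left(\sqrt{114} + 6804\right) + \left(\frac{6}{5} - 72\right)\right) - \left(1633 + 38\right)\right) - 44160} = \sqrt{\left(\left(\left(6804 + \sqrt{114}\right) - \frac{354}{5}\right) - 1671\right) - 44160} = \sqrt{\left(\left(\frac{33666}{5} + \sqrt{114}\right) - 1671\right) - 44160} = \sqrt{\left(\frac{25311}{5} + \sqrt{114}\right) - 44160} = \sqrt{- \frac{195489}{5} + \sqrt{114}}$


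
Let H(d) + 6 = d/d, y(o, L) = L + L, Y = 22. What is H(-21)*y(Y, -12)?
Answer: 120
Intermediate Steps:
y(o, L) = 2*L
H(d) = -5 (H(d) = -6 + d/d = -6 + 1 = -5)
H(-21)*y(Y, -12) = -10*(-12) = -5*(-24) = 120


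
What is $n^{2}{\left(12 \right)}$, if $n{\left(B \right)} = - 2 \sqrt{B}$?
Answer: $48$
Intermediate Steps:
$n^{2}{\left(12 \right)} = \left(- 2 \sqrt{12}\right)^{2} = \left(- 2 \cdot 2 \sqrt{3}\right)^{2} = \left(- 4 \sqrt{3}\right)^{2} = 48$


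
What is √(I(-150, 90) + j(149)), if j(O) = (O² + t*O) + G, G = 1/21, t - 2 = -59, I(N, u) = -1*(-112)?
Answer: √6094641/21 ≈ 117.56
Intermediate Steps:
I(N, u) = 112
t = -57 (t = 2 - 59 = -57)
G = 1/21 ≈ 0.047619
j(O) = 1/21 + O² - 57*O (j(O) = (O² - 57*O) + 1/21 = 1/21 + O² - 57*O)
√(I(-150, 90) + j(149)) = √(112 + (1/21 + 149² - 57*149)) = √(112 + (1/21 + 22201 - 8493)) = √(112 + 287869/21) = √(290221/21) = √6094641/21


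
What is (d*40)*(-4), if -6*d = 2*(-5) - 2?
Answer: -320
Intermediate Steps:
d = 2 (d = -(2*(-5) - 2)/6 = -(-10 - 2)/6 = -⅙*(-12) = 2)
(d*40)*(-4) = (2*40)*(-4) = 80*(-4) = -320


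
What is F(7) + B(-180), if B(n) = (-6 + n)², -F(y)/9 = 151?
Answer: 33237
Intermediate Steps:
F(y) = -1359 (F(y) = -9*151 = -1359)
F(7) + B(-180) = -1359 + (-6 - 180)² = -1359 + (-186)² = -1359 + 34596 = 33237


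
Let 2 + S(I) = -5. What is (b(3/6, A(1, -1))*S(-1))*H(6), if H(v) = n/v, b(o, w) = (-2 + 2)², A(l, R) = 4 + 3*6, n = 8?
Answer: 0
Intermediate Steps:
A(l, R) = 22 (A(l, R) = 4 + 18 = 22)
S(I) = -7 (S(I) = -2 - 5 = -7)
b(o, w) = 0 (b(o, w) = 0² = 0)
H(v) = 8/v
(b(3/6, A(1, -1))*S(-1))*H(6) = (0*(-7))*(8/6) = 0*(8*(⅙)) = 0*(4/3) = 0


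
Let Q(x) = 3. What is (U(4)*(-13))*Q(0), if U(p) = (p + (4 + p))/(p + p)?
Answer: -117/2 ≈ -58.500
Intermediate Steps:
U(p) = (4 + 2*p)/(2*p) (U(p) = (4 + 2*p)/((2*p)) = (4 + 2*p)*(1/(2*p)) = (4 + 2*p)/(2*p))
(U(4)*(-13))*Q(0) = (((2 + 4)/4)*(-13))*3 = (((¼)*6)*(-13))*3 = ((3/2)*(-13))*3 = -39/2*3 = -117/2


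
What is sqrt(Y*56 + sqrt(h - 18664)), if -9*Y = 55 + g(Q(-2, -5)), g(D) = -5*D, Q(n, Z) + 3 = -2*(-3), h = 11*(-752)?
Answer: sqrt(-2240 + 18*I*sqrt(6734))/3 ≈ 4.9619 + 16.538*I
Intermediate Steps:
h = -8272
Q(n, Z) = 3 (Q(n, Z) = -3 - 2*(-3) = -3 + 6 = 3)
Y = -40/9 (Y = -(55 - 5*3)/9 = -(55 - 15)/9 = -1/9*40 = -40/9 ≈ -4.4444)
sqrt(Y*56 + sqrt(h - 18664)) = sqrt(-40/9*56 + sqrt(-8272 - 18664)) = sqrt(-2240/9 + sqrt(-26936)) = sqrt(-2240/9 + 2*I*sqrt(6734))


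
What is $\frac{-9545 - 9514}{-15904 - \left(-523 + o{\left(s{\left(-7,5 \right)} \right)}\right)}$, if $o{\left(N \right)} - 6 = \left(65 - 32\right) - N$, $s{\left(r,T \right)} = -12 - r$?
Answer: $\frac{19059}{15425} \approx 1.2356$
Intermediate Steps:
$o{\left(N \right)} = 39 - N$ ($o{\left(N \right)} = 6 - \left(-33 + N\right) = 39 - N$)
$\frac{-9545 - 9514}{-15904 - \left(-523 + o{\left(s{\left(-7,5 \right)} \right)}\right)} = \frac{-9545 - 9514}{-15904 + \left(523 - \left(39 - \left(-12 - -7\right)\right)\right)} = - \frac{19059}{-15904 + \left(523 - \left(39 - \left(-12 + 7\right)\right)\right)} = - \frac{19059}{-15904 + \left(523 - \left(39 - -5\right)\right)} = - \frac{19059}{-15904 + \left(523 - \left(39 + 5\right)\right)} = - \frac{19059}{-15904 + \left(523 - 44\right)} = - \frac{19059}{-15904 + 479} = - \frac{19059}{-15425} = \left(-19059\right) \left(- \frac{1}{15425}\right) = \frac{19059}{15425}$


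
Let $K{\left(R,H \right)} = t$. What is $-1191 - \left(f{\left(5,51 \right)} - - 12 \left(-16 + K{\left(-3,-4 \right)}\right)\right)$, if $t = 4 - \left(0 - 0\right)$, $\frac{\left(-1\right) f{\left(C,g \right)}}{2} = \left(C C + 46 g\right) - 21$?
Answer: $3653$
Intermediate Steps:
$f{\left(C,g \right)} = 42 - 92 g - 2 C^{2}$ ($f{\left(C,g \right)} = - 2 \left(\left(C C + 46 g\right) - 21\right) = - 2 \left(\left(C^{2} + 46 g\right) - 21\right) = - 2 \left(-21 + C^{2} + 46 g\right) = 42 - 92 g - 2 C^{2}$)
$t = 4$ ($t = 4 - \left(0 + 0\right) = 4 - 0 = 4 + 0 = 4$)
$K{\left(R,H \right)} = 4$
$-1191 - \left(f{\left(5,51 \right)} - - 12 \left(-16 + K{\left(-3,-4 \right)}\right)\right) = -1191 - \left(\left(42 - 4692 - 2 \cdot 5^{2}\right) - - 12 \left(-16 + 4\right)\right) = -1191 - \left(\left(42 - 4692 - 50\right) - \left(-12\right) \left(-12\right)\right) = -1191 - \left(\left(42 - 4692 - 50\right) - 144\right) = -1191 - \left(-4700 - 144\right) = -1191 - -4844 = -1191 + 4844 = 3653$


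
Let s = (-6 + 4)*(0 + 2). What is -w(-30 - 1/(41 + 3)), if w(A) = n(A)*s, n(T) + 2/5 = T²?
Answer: 8721333/2420 ≈ 3603.9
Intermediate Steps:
n(T) = -⅖ + T²
s = -4 (s = -2*2 = -4)
w(A) = 8/5 - 4*A² (w(A) = (-⅖ + A²)*(-4) = 8/5 - 4*A²)
-w(-30 - 1/(41 + 3)) = -(8/5 - 4*(-30 - 1/(41 + 3))²) = -(8/5 - 4*(-30 - 1/44)²) = -(8/5 - 4*(-1321/44)²) = -(8/5 - 4*1745041/1936) = -(8/5 - 1745041/484) = -1*(-8721333/2420) = 8721333/2420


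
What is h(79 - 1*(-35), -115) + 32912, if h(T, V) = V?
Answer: 32797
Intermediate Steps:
h(79 - 1*(-35), -115) + 32912 = -115 + 32912 = 32797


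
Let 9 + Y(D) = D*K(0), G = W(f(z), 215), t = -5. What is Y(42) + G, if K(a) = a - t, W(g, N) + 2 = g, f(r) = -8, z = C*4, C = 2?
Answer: 191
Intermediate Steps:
z = 8 (z = 2*4 = 8)
W(g, N) = -2 + g
K(a) = 5 + a (K(a) = a - 1*(-5) = a + 5 = 5 + a)
G = -10 (G = -2 - 8 = -10)
Y(D) = -9 + 5*D (Y(D) = -9 + D*(5 + 0) = -9 + D*5 = -9 + 5*D)
Y(42) + G = (-9 + 5*42) - 10 = (-9 + 210) - 10 = 201 - 10 = 191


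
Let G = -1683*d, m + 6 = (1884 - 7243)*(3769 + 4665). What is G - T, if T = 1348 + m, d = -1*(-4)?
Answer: 45189732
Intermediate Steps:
m = -45197812 (m = -6 + (1884 - 7243)*(3769 + 4665) = -6 - 5359*8434 = -6 - 45197806 = -45197812)
d = 4
T = -45196464 (T = 1348 - 45197812 = -45196464)
G = -6732 (G = -1683*4 = -6732)
G - T = -6732 - 1*(-45196464) = -6732 + 45196464 = 45189732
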